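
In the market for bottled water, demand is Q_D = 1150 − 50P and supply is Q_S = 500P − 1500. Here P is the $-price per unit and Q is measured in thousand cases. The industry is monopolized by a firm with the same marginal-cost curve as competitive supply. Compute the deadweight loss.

In inverse form: demand P = 23 − 0.02Q, supply P = 3 + 0.002Q.
Competitive equilibrium: 23 − 0.02Q = 3 + 0.002Q → Q* = 909.0909, P* = 4.8182.
Marginal revenue: MR = 23 − 0.04Q. Set MR = MC: 23 − 0.04Q = 3 + 0.002Q → Q_m = 476.1905.
Price P_m = 23 − 0.02·476.1905 = 13.4762; MC(Q_m) = 3 + 0.002·476.1905 = 3.9524.
Competitive Q* = 909.0909, so ΔQ = 432.9004; wedge = 13.4762 − 3.9524 = 9.5238.
DWL = ½ × 432.9004 × 9.5238 = $2061.43 thousand.

$2061.43 thousand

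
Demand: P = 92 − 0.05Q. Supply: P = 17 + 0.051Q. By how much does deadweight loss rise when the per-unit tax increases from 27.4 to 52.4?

Competitive equilibrium: 92 − 0.05Q = 17 + 0.051Q → Q* = 742.5743, P* = 54.8713.
For a per-unit tax t: ΔQ = t/0.101, so DWL = ½·t·(t/0.101) = t²/0.202.
At t = 27.4: DWL = 3716.634. At t = 52.4: DWL = 13592.871.
Increase = 13592.871 − 3716.634 = 9876.24.

9876.24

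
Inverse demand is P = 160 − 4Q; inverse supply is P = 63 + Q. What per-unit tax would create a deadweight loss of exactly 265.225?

Competitive equilibrium: 160 − 4Q = 63 + Q → Q* = 19.4, P* = 82.4.
A tax t gives ΔQ = t/5 and wedge t, so DWL = t²/10.
t²/10 = 265.225 → t² = 2652.25 → t = 51.5.

51.5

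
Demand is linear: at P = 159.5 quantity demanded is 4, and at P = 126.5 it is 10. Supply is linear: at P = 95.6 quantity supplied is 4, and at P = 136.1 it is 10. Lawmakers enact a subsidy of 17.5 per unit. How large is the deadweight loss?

Demand slope = (126.5 − 159.5)/(10 − 4) = −5.5, so P = 181.5 − 5.5Q.
Supply slope = (136.1 − 95.6)/(10 − 4) = 6.75, so P = 68.6 + 6.75Q.
Competitive equilibrium: 181.5 − 5.5Q = 68.6 + 6.75Q → Q* = 9.2163, P* = 130.8102.
The subsidy lowers effective supply by 17.5: P = 51.1 + 6.75Q.
New quantity: 181.5 − 5.5Q = 51.1 + 6.75Q → Q' = 10.6449.
Overproduction ΔQ = 10.6449 − 9.2163 = 1.4286; wedge = subsidy = 17.5.
Welfare loss = ½ × 1.4286 × 17.5 = 12.50.

12.50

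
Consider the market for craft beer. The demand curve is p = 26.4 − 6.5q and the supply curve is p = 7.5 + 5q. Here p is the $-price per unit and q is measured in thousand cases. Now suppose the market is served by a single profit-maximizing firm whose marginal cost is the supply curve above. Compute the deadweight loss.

$2.03 thousand

Competitive equilibrium: 26.4 − 6.5q = 7.5 + 5q → q* = 1.6435, p* = 15.7174.
Marginal revenue: MR = 26.4 − 13q. Set MR = MC: 26.4 − 13q = 7.5 + 5q → q_m = 1.05.
Price p_m = 26.4 − 6.5·1.05 = 19.575; MC(q_m) = 7.5 + 5·1.05 = 12.75.
Competitive q* = 1.6435, so Δq = 0.5935; wedge = 19.575 − 12.75 = 6.825.
The triangle = ½ × 0.5935 × 6.825 = $2.03 thousand.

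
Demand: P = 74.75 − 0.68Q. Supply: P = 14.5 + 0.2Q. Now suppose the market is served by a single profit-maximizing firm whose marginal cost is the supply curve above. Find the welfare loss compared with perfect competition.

Competitive equilibrium: 74.75 − 0.68Q = 14.5 + 0.2Q → Q* = 68.46591, P* = 28.19318.
Marginal revenue: MR = 74.75 − 1.36Q. Set MR = MC: 74.75 − 1.36Q = 14.5 + 0.2Q → Q_m = 38.62179.
Price P_m = 74.75 − 0.68·38.62179 = 48.48718; MC(Q_m) = 14.5 + 0.2·38.62179 = 22.22436.
Competitive Q* = 68.46591, so ΔQ = 29.84412; wedge = 48.48718 − 22.22436 = 26.26282.
Deadweight loss = ½ × 29.84412 × 26.26282 = 391.90.

391.90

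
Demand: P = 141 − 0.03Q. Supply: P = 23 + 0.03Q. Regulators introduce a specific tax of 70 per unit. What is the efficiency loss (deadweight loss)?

Competitive equilibrium: 141 − 0.03Q = 23 + 0.03Q → Q* = 1966.6667, P* = 82.
With the tax, the buyer price exceeds the seller price by 70: (141 − 0.03Q) − (23 + 0.03Q) = 70 → Q' = 800.
ΔQ = 1966.6667 − 800 = 1166.6667; the wedge equals the tax, 70.
The triangle = ½ × 1166.6667 × 70 = 40833.33.

40833.33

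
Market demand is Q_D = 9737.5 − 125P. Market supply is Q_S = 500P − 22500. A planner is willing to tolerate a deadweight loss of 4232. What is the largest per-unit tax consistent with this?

9.2

In inverse form: demand P = 77.9 − 0.008Q, supply P = 45 + 0.002Q.
Competitive equilibrium: 77.9 − 0.008Q = 45 + 0.002Q → Q* = 3290, P* = 51.58.
A tax t gives ΔQ = t/0.01 and wedge t, so DWL = t²/0.02.
t²/0.02 = 4232 → t² = 84.64 → t = 9.2.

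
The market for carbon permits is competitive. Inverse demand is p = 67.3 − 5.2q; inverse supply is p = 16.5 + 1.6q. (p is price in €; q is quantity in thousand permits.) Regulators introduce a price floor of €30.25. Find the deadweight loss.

Competitive equilibrium: 67.3 − 5.2q = 16.5 + 1.6q → q* = 7.4706, p* = 28.4529.
At the floor p = 30.25, quantity demanded = (67.3 − 30.25)/5.2 = 7.125.
Sellers' marginal cost at q' = 7.125: 16.5 + 1.6·7.125 = 27.9.
Δq = 7.4706 − 7.125 = 0.3456; wedge = 30.25 − 27.9 = 2.35.
Welfare loss = ½ × 0.3456 × 2.35 = €0.41 thousand.

€0.41 thousand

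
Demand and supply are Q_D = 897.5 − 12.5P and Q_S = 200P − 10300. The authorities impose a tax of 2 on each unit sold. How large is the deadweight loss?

In inverse form: demand P = 71.8 − 0.08Q, supply P = 51.5 + 0.005Q.
Competitive equilibrium: 71.8 − 0.08Q = 51.5 + 0.005Q → Q* = 238.8235, P* = 52.6941.
With the tax, the buyer price exceeds the seller price by 2: (71.8 − 0.08Q) − (51.5 + 0.005Q) = 2 → Q' = 215.2941.
ΔQ = 238.8235 − 215.2941 = 23.5294; the wedge equals the tax, 2.
The triangle = ½ × 23.5294 × 2 = 23.53.

23.53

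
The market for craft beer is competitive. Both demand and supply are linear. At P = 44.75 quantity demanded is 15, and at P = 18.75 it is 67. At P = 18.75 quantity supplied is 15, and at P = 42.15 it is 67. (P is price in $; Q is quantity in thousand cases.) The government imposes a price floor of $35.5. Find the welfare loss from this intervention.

$37.36 thousand

Demand slope = (18.75 − 44.75)/(67 − 15) = −0.5, so P = 52.25 − 0.5Q.
Supply slope = (42.15 − 18.75)/(67 − 15) = 0.45, so P = 12 + 0.45Q.
Competitive equilibrium: 52.25 − 0.5Q = 12 + 0.45Q → Q* = 42.3684, P* = 31.0658.
At the floor P = 35.5, quantity demanded = (52.25 − 35.5)/0.5 = 33.5.
Sellers' marginal cost at Q' = 33.5: 12 + 0.45·33.5 = 27.075.
ΔQ = 42.3684 − 33.5 = 8.8684; wedge = 35.5 − 27.075 = 8.425.
Deadweight loss = ½ × 8.8684 × 8.425 = $37.36 thousand.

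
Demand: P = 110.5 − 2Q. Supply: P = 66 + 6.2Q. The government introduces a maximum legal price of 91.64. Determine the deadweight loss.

6.84

Competitive equilibrium: 110.5 − 2Q = 66 + 6.2Q → Q* = 5.4268, P* = 99.6463.
At the ceiling P = 91.64, quantity supplied = (91.64 − 66)/6.2 = 4.1355.
Willingness to pay at Q' = 4.1355: 110.5 − 2·4.1355 = 102.229.
ΔQ = 5.4268 − 4.1355 = 1.2913; wedge = 102.229 − 91.64 = 10.589.
DWL = ½ × 1.2913 × 10.589 = 6.84.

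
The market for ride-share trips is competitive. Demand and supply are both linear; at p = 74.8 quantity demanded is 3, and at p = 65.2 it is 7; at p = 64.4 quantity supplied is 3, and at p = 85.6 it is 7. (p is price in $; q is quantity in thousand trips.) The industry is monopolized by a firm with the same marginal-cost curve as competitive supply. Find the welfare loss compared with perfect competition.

Demand slope = (65.2 − 74.8)/(7 − 3) = −2.4, so p = 82 − 2.4q.
Supply slope = (85.6 − 64.4)/(7 − 3) = 5.3, so p = 48.5 + 5.3q.
Competitive equilibrium: 82 − 2.4q = 48.5 + 5.3q → q* = 4.3506, p* = 71.5584.
Marginal revenue: MR = 82 − 4.8q. Set MR = MC: 82 − 4.8q = 48.5 + 5.3q → q_m = 3.3168.
Price p_m = 82 − 2.4·3.3168 = 74.0397; MC(q_m) = 48.5 + 5.3·3.3168 = 66.079.
Competitive q* = 4.3506, so Δq = 1.0338; wedge = 74.0397 − 66.079 = 7.9607.
Deadweight loss = ½ × 1.0338 × 7.9607 = $4.11 thousand.

$4.11 thousand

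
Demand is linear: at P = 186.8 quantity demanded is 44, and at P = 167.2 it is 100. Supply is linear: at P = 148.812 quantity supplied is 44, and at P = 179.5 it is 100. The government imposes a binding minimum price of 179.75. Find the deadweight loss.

Demand slope = (167.2 − 186.8)/(100 − 44) = −0.35, so P = 202.2 − 0.35Q.
Supply slope = (179.5 − 148.812)/(100 − 44) = 0.548, so P = 124.7 + 0.548Q.
Competitive equilibrium: 202.2 − 0.35Q = 124.7 + 0.548Q → Q* = 86.3029, P* = 171.994.
At the floor P = 179.75, quantity demanded = (202.2 − 179.75)/0.35 = 64.1429.
Sellers' marginal cost at Q' = 64.1429: 124.7 + 0.548·64.1429 = 159.8503.
ΔQ = 86.3029 − 64.1429 = 22.16; wedge = 179.75 − 159.8503 = 19.8997.
DWL = ½ × 22.16 × 19.8997 = 220.49.

220.49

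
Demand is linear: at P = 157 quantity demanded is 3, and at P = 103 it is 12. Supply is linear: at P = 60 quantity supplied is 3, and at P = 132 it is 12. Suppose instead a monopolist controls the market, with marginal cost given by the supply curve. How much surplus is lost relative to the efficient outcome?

Demand slope = (103 − 157)/(12 − 3) = −6, so P = 175 − 6Q.
Supply slope = (132 − 60)/(12 − 3) = 8, so P = 36 + 8Q.
Competitive equilibrium: 175 − 6Q = 36 + 8Q → Q* = 9.9286, P* = 115.4286.
Marginal revenue: MR = 175 − 12Q. Set MR = MC: 175 − 12Q = 36 + 8Q → Q_m = 6.95.
Price P_m = 175 − 6·6.95 = 133.3; MC(Q_m) = 36 + 8·6.95 = 91.6.
Competitive Q* = 9.9286, so ΔQ = 2.9786; wedge = 133.3 − 91.6 = 41.7.
The triangle = ½ × 2.9786 × 41.7 = 62.10.

62.10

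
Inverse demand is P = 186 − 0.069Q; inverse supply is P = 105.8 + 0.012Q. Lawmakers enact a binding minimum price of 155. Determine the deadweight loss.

Competitive equilibrium: 186 − 0.069Q = 105.8 + 0.012Q → Q* = 990.123457, P* = 117.681481.
At the floor P = 155, quantity demanded = (186 − 155)/0.069 = 449.275362.
Sellers' marginal cost at Q' = 449.275362: 105.8 + 0.012·449.275362 = 111.191304.
ΔQ = 990.123457 − 449.275362 = 540.848095; wedge = 155 − 111.191304 = 43.808696.
Deadweight loss = ½ × 540.848095 × 43.808696 = 11846.92.

11846.92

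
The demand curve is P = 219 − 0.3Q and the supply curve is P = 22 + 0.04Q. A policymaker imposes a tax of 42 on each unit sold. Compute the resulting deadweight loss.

Competitive equilibrium: 219 − 0.3Q = 22 + 0.04Q → Q* = 579.4118, P* = 45.1765.
With the tax, the buyer price exceeds the seller price by 42: (219 − 0.3Q) − (22 + 0.04Q) = 42 → Q' = 455.8824.
ΔQ = 579.4118 − 455.8824 = 123.5294; the wedge equals the tax, 42.
DWL = ½ × 123.5294 × 42 = 2594.12.

2594.12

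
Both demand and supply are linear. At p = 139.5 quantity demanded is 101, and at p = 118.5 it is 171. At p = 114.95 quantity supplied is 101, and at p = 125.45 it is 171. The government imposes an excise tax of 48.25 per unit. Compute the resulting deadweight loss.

2586.74

Demand slope = (118.5 − 139.5)/(171 − 101) = −0.3, so p = 169.8 − 0.3q.
Supply slope = (125.45 − 114.95)/(171 − 101) = 0.15, so p = 99.8 + 0.15q.
Competitive equilibrium: 169.8 − 0.3q = 99.8 + 0.15q → q* = 155.5556, p* = 123.1333.
With the tax, the buyer price exceeds the seller price by 48.25: (169.8 − 0.3q) − (99.8 + 0.15q) = 48.25 → q' = 48.3333.
Δq = 155.5556 − 48.3333 = 107.2223; the wedge equals the tax, 48.25.
Welfare loss = ½ × 107.2223 × 48.25 = 2586.74.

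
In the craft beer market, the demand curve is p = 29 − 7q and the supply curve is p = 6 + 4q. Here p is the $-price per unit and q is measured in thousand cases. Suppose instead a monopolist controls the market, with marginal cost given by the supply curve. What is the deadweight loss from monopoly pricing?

Competitive equilibrium: 29 − 7q = 6 + 4q → q* = 2.0909, p* = 14.3636.
Marginal revenue: MR = 29 − 14q. Set MR = MC: 29 − 14q = 6 + 4q → q_m = 1.2778.
Price p_m = 29 − 7·1.2778 = 20.0554; MC(q_m) = 6 + 4·1.2778 = 11.1112.
Competitive q* = 2.0909, so Δq = 0.8131; wedge = 20.0554 − 11.1112 = 8.9442.
Welfare loss = ½ × 0.8131 × 8.9442 = $3.64 thousand.

$3.64 thousand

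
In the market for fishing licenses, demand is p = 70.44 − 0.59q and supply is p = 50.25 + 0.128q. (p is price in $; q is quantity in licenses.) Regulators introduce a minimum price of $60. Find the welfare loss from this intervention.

$39.02

Competitive equilibrium: 70.44 − 0.59q = 50.25 + 0.128q → q* = 28.1198, p* = 53.8493.
At the floor p = 60, quantity demanded = (70.44 − 60)/0.59 = 17.6949.
Sellers' marginal cost at q' = 17.6949: 50.25 + 0.128·17.6949 = 52.5149.
Δq = 28.1198 − 17.6949 = 10.4249; wedge = 60 − 52.5149 = 7.4851.
Deadweight loss = ½ × 10.4249 × 7.4851 = $39.02.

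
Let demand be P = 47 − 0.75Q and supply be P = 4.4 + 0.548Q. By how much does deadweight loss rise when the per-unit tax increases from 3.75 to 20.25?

152.54

Competitive equilibrium: 47 − 0.75Q = 4.4 + 0.548Q → Q* = 32.8197, P* = 22.3852.
For a per-unit tax t: ΔQ = t/1.298, so DWL = ½·t·(t/1.298) = t²/2.596.
At t = 3.75: DWL = 5.417. At t = 20.25: DWL = 157.959.
Increase = 157.959 − 5.417 = 152.54.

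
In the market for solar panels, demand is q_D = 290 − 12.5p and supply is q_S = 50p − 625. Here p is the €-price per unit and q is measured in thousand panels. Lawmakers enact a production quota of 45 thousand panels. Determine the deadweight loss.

In inverse form: demand p = 23.2 − 0.08q, supply p = 12.5 + 0.02q.
Competitive equilibrium: 23.2 − 0.08q = 12.5 + 0.02q → q* = 107, p* = 14.64.
At q = 45: demand price = 23.2 − 0.08·45 = 19.6; supply price = 12.5 + 0.02·45 = 13.4.
Δq = 107 − 45 = 62; wedge = 19.6 − 13.4 = 6.2.
Deadweight loss = ½ × 62 × 6.2 = €192.20 thousand.

€192.20 thousand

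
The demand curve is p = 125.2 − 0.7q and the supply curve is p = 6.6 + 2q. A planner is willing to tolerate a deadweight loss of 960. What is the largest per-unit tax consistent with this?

Competitive equilibrium: 125.2 − 0.7q = 6.6 + 2q → q* = 43.9259, p* = 94.4519.
A tax t gives Δq = t/2.7 and wedge t, so DWL = t²/5.4.
t²/5.4 = 960 → t² = 5184 → t = 72.

72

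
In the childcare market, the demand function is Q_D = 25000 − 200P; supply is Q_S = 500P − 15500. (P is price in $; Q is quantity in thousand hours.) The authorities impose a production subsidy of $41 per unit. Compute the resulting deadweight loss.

In inverse form: demand P = 125 − 0.005Q, supply P = 31 + 0.002Q.
Competitive equilibrium: 125 − 0.005Q = 31 + 0.002Q → Q* = 13428.5714, P* = 57.8571.
The subsidy lowers effective supply by 41: P = 0.002Q − 10.
New quantity: 125 − 0.005Q = 0.002Q − 10 → Q' = 19285.7143.
Overproduction ΔQ = 19285.7143 − 13428.5714 = 5857.1429; wedge = subsidy = 41.
Deadweight loss = ½ × 5857.1429 × 41 = $120071.43 thousand.

$120071.43 thousand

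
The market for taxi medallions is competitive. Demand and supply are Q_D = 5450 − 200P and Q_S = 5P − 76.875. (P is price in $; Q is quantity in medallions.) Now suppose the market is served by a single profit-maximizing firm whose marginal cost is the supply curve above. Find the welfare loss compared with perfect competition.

$0.19

In inverse form: demand P = 27.25 − 0.005Q, supply P = 15.375 + 0.2Q.
Competitive equilibrium: 27.25 − 0.005Q = 15.375 + 0.2Q → Q* = 57.92683, P* = 26.96037.
Marginal revenue: MR = 27.25 − 0.01Q. Set MR = MC: 27.25 − 0.01Q = 15.375 + 0.2Q → Q_m = 56.54762.
Price P_m = 27.25 − 0.005·56.54762 = 26.96726; MC(Q_m) = 15.375 + 0.2·56.54762 = 26.68452.
Competitive Q* = 57.92683, so ΔQ = 1.37921; wedge = 26.96726 − 26.68452 = 0.28274.
Deadweight loss = ½ × 1.37921 × 0.28274 = $0.19.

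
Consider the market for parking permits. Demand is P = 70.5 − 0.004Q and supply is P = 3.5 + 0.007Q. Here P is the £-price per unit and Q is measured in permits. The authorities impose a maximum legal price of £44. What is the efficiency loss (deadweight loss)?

Competitive equilibrium: 70.5 − 0.004Q = 3.5 + 0.007Q → Q* = 6090.90909, P* = 46.13636.
At the ceiling P = 44, quantity supplied = (44 − 3.5)/0.007 = 5785.71429.
Willingness to pay at Q' = 5785.71429: 70.5 − 0.004·5785.71429 = 47.35714.
ΔQ = 6090.90909 − 5785.71429 = 305.1948; wedge = 47.35714 − 44 = 3.35714.
Welfare loss = ½ × 305.1948 × 3.35714 = £512.29.

£512.29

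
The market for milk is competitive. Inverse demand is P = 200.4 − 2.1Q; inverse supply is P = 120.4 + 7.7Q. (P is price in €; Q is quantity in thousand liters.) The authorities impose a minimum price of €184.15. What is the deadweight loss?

Competitive equilibrium: 200.4 − 2.1Q = 120.4 + 7.7Q → Q* = 8.1633, P* = 183.2571.
At the floor P = 184.15, quantity demanded = (200.4 − 184.15)/2.1 = 7.7381.
Sellers' marginal cost at Q' = 7.7381: 120.4 + 7.7·7.7381 = 179.9834.
ΔQ = 8.1633 − 7.7381 = 0.4252; wedge = 184.15 − 179.9834 = 4.1666.
Welfare loss = ½ × 0.4252 × 4.1666 = €0.89 thousand.

€0.89 thousand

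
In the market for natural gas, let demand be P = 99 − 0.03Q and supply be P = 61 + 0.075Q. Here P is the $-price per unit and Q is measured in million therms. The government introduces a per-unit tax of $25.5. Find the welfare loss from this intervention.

$3096.43 million

Competitive equilibrium: 99 − 0.03Q = 61 + 0.075Q → Q* = 361.9048, P* = 88.1429.
With the tax, the buyer price exceeds the seller price by 25.5: (99 − 0.03Q) − (61 + 0.075Q) = 25.5 → Q' = 119.0476.
ΔQ = 361.9048 − 119.0476 = 242.8572; the wedge equals the tax, 25.5.
The triangle = ½ × 242.8572 × 25.5 = $3096.43 million.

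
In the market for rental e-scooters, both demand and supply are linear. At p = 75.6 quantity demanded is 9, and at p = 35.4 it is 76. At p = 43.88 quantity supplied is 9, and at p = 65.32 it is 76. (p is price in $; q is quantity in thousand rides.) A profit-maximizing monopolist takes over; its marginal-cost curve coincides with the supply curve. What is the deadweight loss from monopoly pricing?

Demand slope = (35.4 − 75.6)/(76 − 9) = −0.6, so p = 81 − 0.6q.
Supply slope = (65.32 − 43.88)/(76 − 9) = 0.32, so p = 41 + 0.32q.
Competitive equilibrium: 81 − 0.6q = 41 + 0.32q → q* = 43.4783, p* = 54.913.
Marginal revenue: MR = 81 − 1.2q. Set MR = MC: 81 − 1.2q = 41 + 0.32q → q_m = 26.3158.
Price p_m = 81 − 0.6·26.3158 = 65.2105; MC(q_m) = 41 + 0.32·26.3158 = 49.4211.
Competitive q* = 43.4783, so Δq = 17.1625; wedge = 65.2105 − 49.4211 = 15.7894.
Welfare loss = ½ × 17.1625 × 15.7894 = $135.49 thousand.

$135.49 thousand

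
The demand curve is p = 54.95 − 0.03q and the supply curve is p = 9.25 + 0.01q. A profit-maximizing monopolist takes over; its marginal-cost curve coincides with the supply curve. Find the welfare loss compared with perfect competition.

Competitive equilibrium: 54.95 − 0.03q = 9.25 + 0.01q → q* = 1142.5, p* = 20.675.
Marginal revenue: MR = 54.95 − 0.06q. Set MR = MC: 54.95 − 0.06q = 9.25 + 0.01q → q_m = 652.8571.
Price p_m = 54.95 − 0.03·652.8571 = 35.3643; MC(q_m) = 9.25 + 0.01·652.8571 = 15.7786.
Competitive q* = 1142.5, so Δq = 489.6429; wedge = 35.3643 − 15.7786 = 19.5857.
Deadweight loss = ½ × 489.6429 × 19.5857 = 4795.

4795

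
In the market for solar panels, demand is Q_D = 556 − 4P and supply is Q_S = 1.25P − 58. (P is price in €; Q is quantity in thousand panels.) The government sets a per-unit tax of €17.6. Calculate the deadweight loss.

In inverse form: demand P = 139 − 0.25Q, supply P = 46.4 + 0.8Q.
Competitive equilibrium: 139 − 0.25Q = 46.4 + 0.8Q → Q* = 88.1905, P* = 116.9524.
With the tax, the buyer price exceeds the seller price by 17.6: (139 − 0.25Q) − (46.4 + 0.8Q) = 17.6 → Q' = 71.4286.
ΔQ = 88.1905 − 71.4286 = 16.7619; the wedge equals the tax, 17.6.
Deadweight loss = ½ × 16.7619 × 17.6 = €147.50 thousand.

€147.50 thousand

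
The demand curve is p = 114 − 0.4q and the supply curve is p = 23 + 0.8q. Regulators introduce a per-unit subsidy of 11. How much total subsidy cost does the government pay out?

Competitive equilibrium: 114 − 0.4q = 23 + 0.8q → q* = 75.8333, p* = 83.6667.
The subsidy lowers effective supply by 11: p = 12 + 0.8q.
New quantity: 114 − 0.4q = 12 + 0.8q → q' = 85.
Total subsidy cost = 11 × 85 = 935.

935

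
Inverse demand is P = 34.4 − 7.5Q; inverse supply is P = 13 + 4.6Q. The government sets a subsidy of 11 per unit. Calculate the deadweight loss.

5

Competitive equilibrium: 34.4 − 7.5Q = 13 + 4.6Q → Q* = 1.7686, P* = 21.1355.
The subsidy lowers effective supply by 11: P = 2 + 4.6Q.
New quantity: 34.4 − 7.5Q = 2 + 4.6Q → Q' = 2.6777.
Overproduction ΔQ = 2.6777 − 1.7686 = 0.9091; wedge = subsidy = 11.
The triangle = ½ × 0.9091 × 11 = 5.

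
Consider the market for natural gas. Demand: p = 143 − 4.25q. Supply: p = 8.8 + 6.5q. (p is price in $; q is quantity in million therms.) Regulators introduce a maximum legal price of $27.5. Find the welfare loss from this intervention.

$496.06 million

Competitive equilibrium: 143 − 4.25q = 8.8 + 6.5q → q* = 12.4837, p* = 89.9442.
At the ceiling p = 27.5, quantity supplied = (27.5 − 8.8)/6.5 = 2.8769.
Willingness to pay at q' = 2.8769: 143 − 4.25·2.8769 = 130.7732.
Δq = 12.4837 − 2.8769 = 9.6068; wedge = 130.7732 − 27.5 = 103.2732.
DWL = ½ × 9.6068 × 103.2732 = $496.06 million.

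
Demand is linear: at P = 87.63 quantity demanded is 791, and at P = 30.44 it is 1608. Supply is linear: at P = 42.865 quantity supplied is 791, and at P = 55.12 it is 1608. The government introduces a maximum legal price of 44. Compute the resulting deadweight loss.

8643.79

Demand slope = (30.44 − 87.63)/(1608 − 791) = −0.07, so P = 143 − 0.07Q.
Supply slope = (55.12 − 42.865)/(1608 − 791) = 0.015, so P = 31 + 0.015Q.
Competitive equilibrium: 143 − 0.07Q = 31 + 0.015Q → Q* = 1317.64706, P* = 50.76471.
At the ceiling P = 44, quantity supplied = (44 − 31)/0.015 = 866.66667.
Willingness to pay at Q' = 866.66667: 143 − 0.07·866.66667 = 82.33333.
ΔQ = 1317.64706 − 866.66667 = 450.98039; wedge = 82.33333 − 44 = 38.33333.
Deadweight loss = ½ × 450.98039 × 38.33333 = 8643.79.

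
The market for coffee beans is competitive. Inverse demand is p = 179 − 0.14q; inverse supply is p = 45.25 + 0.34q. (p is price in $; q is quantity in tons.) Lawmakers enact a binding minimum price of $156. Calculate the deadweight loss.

Competitive equilibrium: 179 − 0.14q = 45.25 + 0.34q → q* = 278.6458, p* = 139.9896.
At the floor p = 156, quantity demanded = (179 − 156)/0.14 = 164.2857.
Sellers' marginal cost at q' = 164.2857: 45.25 + 0.34·164.2857 = 101.1071.
Δq = 278.6458 − 164.2857 = 114.3601; wedge = 156 − 101.1071 = 54.8929.
Welfare loss = ½ × 114.3601 × 54.8929 = $3138.78.

$3138.78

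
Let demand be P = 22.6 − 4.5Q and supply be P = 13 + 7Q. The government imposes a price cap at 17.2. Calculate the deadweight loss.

0.32

Competitive equilibrium: 22.6 − 4.5Q = 13 + 7Q → Q* = 0.8348, P* = 18.8435.
At the ceiling P = 17.2, quantity supplied = (17.2 − 13)/7 = 0.6.
Willingness to pay at Q' = 0.6: 22.6 − 4.5·0.6 = 19.9.
ΔQ = 0.8348 − 0.6 = 0.2348; wedge = 19.9 − 17.2 = 2.7.
DWL = ½ × 0.2348 × 2.7 = 0.32.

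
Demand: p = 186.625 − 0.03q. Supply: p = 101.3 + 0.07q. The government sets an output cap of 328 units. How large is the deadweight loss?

13794.38

Competitive equilibrium: 186.625 − 0.03q = 101.3 + 0.07q → q* = 853.25, p* = 161.0275.
At q = 328: demand price = 186.625 − 0.03·328 = 176.785; supply price = 101.3 + 0.07·328 = 124.26.
Δq = 853.25 − 328 = 525.25; wedge = 176.785 − 124.26 = 52.525.
Welfare loss = ½ × 525.25 × 52.525 = 13794.38.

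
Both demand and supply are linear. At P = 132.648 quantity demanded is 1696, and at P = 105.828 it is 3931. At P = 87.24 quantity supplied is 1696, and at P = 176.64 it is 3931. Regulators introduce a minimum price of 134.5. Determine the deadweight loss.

Demand slope = (105.828 − 132.648)/(3931 − 1696) = −0.012, so P = 153 − 0.012Q.
Supply slope = (176.64 − 87.24)/(3931 − 1696) = 0.04, so P = 19.4 + 0.04Q.
Competitive equilibrium: 153 − 0.012Q = 19.4 + 0.04Q → Q* = 2569.23077, P* = 122.16923.
At the floor P = 134.5, quantity demanded = (153 − 134.5)/0.012 = 1541.66667.
Sellers' marginal cost at Q' = 1541.66667: 19.4 + 0.04·1541.66667 = 81.06667.
ΔQ = 2569.23077 − 1541.66667 = 1027.5641; wedge = 134.5 − 81.06667 = 53.43333.
Deadweight loss = ½ × 1027.5641 × 53.43333 = 27453.09.

27453.09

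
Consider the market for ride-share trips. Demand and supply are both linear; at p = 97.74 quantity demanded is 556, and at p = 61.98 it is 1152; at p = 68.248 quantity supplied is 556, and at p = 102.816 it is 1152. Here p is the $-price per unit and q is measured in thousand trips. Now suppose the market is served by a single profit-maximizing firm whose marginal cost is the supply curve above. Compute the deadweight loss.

Demand slope = (61.98 − 97.74)/(1152 − 556) = −0.06, so p = 131.1 − 0.06q.
Supply slope = (102.816 − 68.248)/(1152 − 556) = 0.058, so p = 36 + 0.058q.
Competitive equilibrium: 131.1 − 0.06q = 36 + 0.058q → q* = 805.9322, p* = 82.7441.
Marginal revenue: MR = 131.1 − 0.12q. Set MR = MC: 131.1 − 0.12q = 36 + 0.058q → q_m = 534.2697.
Price p_m = 131.1 − 0.06·534.2697 = 99.0438; MC(q_m) = 36 + 0.058·534.2697 = 66.9876.
Competitive q* = 805.9322, so Δq = 271.6625; wedge = 99.0438 − 66.9876 = 32.0562.
The triangle = ½ × 271.6625 × 32.0562 = $4354.23 thousand.

$4354.23 thousand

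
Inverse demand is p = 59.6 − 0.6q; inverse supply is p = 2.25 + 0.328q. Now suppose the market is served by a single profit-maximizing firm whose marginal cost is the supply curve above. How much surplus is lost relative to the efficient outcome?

273.24

Competitive equilibrium: 59.6 − 0.6q = 2.25 + 0.328q → q* = 61.7996, p* = 22.5203.
Marginal revenue: MR = 59.6 − 1.2q. Set MR = MC: 59.6 − 1.2q = 2.25 + 0.328q → q_m = 37.5327.
Price p_m = 59.6 − 0.6·37.5327 = 37.0804; MC(q_m) = 2.25 + 0.328·37.5327 = 14.5607.
Competitive q* = 61.7996, so Δq = 24.2669; wedge = 37.0804 − 14.5607 = 22.5197.
Deadweight loss = ½ × 24.2669 × 22.5197 = 273.24.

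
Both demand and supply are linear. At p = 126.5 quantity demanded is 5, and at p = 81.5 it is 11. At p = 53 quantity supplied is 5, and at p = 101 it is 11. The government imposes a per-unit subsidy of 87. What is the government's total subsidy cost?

1335.87

Demand slope = (81.5 − 126.5)/(11 − 5) = −7.5, so p = 164 − 7.5q.
Supply slope = (101 − 53)/(11 − 5) = 8, so p = 13 + 8q.
Competitive equilibrium: 164 − 7.5q = 13 + 8q → q* = 9.7419, p* = 90.9355.
The subsidy lowers effective supply by 87: p = 8q − 74.
New quantity: 164 − 7.5q = 8q − 74 → q' = 15.3548.
Total subsidy cost = 87 × 15.3548 = 1335.87.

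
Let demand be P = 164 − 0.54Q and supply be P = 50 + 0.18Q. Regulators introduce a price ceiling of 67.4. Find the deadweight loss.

1369

Competitive equilibrium: 164 − 0.54Q = 50 + 0.18Q → Q* = 158.3333, P* = 78.5.
At the ceiling P = 67.4, quantity supplied = (67.4 − 50)/0.18 = 96.6667.
Willingness to pay at Q' = 96.6667: 164 − 0.54·96.6667 = 111.8.
ΔQ = 158.3333 − 96.6667 = 61.6666; wedge = 111.8 − 67.4 = 44.4.
The triangle = ½ × 61.6666 × 44.4 = 1369.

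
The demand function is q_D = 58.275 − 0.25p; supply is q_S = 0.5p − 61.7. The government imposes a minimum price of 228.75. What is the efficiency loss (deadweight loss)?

In inverse form: demand p = 233.1 − 4q, supply p = 123.4 + 2q.
Competitive equilibrium: 233.1 − 4q = 123.4 + 2q → q* = 18.2833, p* = 159.9667.
At the floor p = 228.75, quantity demanded = (233.1 − 228.75)/4 = 1.0875.
Sellers' marginal cost at q' = 1.0875: 123.4 + 2·1.0875 = 125.575.
Δq = 18.2833 − 1.0875 = 17.1958; wedge = 228.75 − 125.575 = 103.175.
The triangle = ½ × 17.1958 × 103.175 = 887.09.

887.09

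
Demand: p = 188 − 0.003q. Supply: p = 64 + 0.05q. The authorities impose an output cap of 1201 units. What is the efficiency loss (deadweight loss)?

34356.23

Competitive equilibrium: 188 − 0.003q = 64 + 0.05q → q* = 2339.6226, p* = 180.9811.
At q = 1201: demand price = 188 − 0.003·1201 = 184.397; supply price = 64 + 0.05·1201 = 124.05.
Δq = 2339.6226 − 1201 = 1138.6226; wedge = 184.397 − 124.05 = 60.347.
Welfare loss = ½ × 1138.6226 × 60.347 = 34356.23.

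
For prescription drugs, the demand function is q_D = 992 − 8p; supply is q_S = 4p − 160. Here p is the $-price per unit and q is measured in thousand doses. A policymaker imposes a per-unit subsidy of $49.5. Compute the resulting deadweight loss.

$3267 thousand

In inverse form: demand p = 124 − 0.125q, supply p = 40 + 0.25q.
Competitive equilibrium: 124 − 0.125q = 40 + 0.25q → q* = 224, p* = 96.
The subsidy lowers effective supply by 49.5: p = 0.25q − 9.5.
New quantity: 124 − 0.125q = 0.25q − 9.5 → q' = 356.
Overproduction Δq = 356 − 224 = 132; wedge = subsidy = 49.5.
DWL = ½ × 132 × 49.5 = $3267 thousand.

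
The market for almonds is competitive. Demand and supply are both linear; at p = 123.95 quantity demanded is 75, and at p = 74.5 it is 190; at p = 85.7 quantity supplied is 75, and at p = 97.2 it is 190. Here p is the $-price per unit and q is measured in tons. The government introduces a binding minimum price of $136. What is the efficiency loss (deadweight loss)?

$2660.24

Demand slope = (74.5 − 123.95)/(190 − 75) = −0.43, so p = 156.2 − 0.43q.
Supply slope = (97.2 − 85.7)/(190 − 75) = 0.1, so p = 78.2 + 0.1q.
Competitive equilibrium: 156.2 − 0.43q = 78.2 + 0.1q → q* = 147.1698, p* = 92.917.
At the floor p = 136, quantity demanded = (156.2 − 136)/0.43 = 46.9767.
Sellers' marginal cost at q' = 46.9767: 78.2 + 0.1·46.9767 = 82.8977.
Δq = 147.1698 − 46.9767 = 100.1931; wedge = 136 − 82.8977 = 53.1023.
DWL = ½ × 100.1931 × 53.1023 = $2660.24.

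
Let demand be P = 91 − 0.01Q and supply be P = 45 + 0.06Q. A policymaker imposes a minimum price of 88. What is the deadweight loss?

Competitive equilibrium: 91 − 0.01Q = 45 + 0.06Q → Q* = 657.1429, P* = 84.4286.
At the floor P = 88, quantity demanded = (91 − 88)/0.01 = 300.
Sellers' marginal cost at Q' = 300: 45 + 0.06·300 = 63.
ΔQ = 657.1429 − 300 = 357.1429; wedge = 88 − 63 = 25.
Welfare loss = ½ × 357.1429 × 25 = 4464.29.

4464.29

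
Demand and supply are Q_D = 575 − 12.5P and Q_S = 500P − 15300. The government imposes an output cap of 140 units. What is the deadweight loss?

In inverse form: demand P = 46 − 0.08Q, supply P = 30.6 + 0.002Q.
Competitive equilibrium: 46 − 0.08Q = 30.6 + 0.002Q → Q* = 187.8049, P* = 30.9756.
At Q = 140: demand price = 46 − 0.08·140 = 34.8; supply price = 30.6 + 0.002·140 = 30.88.
ΔQ = 187.8049 − 140 = 47.8049; wedge = 34.8 − 30.88 = 3.92.
DWL = ½ × 47.8049 × 3.92 = 93.70.

93.70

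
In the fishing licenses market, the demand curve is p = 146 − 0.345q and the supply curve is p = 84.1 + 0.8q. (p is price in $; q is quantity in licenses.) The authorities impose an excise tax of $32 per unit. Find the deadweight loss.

Competitive equilibrium: 146 − 0.345q = 84.1 + 0.8q → q* = 54.0611, p* = 127.3489.
With the tax, the buyer price exceeds the seller price by 32: (146 − 0.345q) − (84.1 + 0.8q) = 32 → q' = 26.1135.
Δq = 54.0611 − 26.1135 = 27.9476; the wedge equals the tax, 32.
DWL = ½ × 27.9476 × 32 = $447.16.

$447.16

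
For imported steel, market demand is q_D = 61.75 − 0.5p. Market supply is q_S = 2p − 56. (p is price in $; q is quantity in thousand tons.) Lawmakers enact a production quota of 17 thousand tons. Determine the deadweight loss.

In inverse form: demand p = 123.5 − 2q, supply p = 28 + 0.5q.
Competitive equilibrium: 123.5 − 2q = 28 + 0.5q → q* = 38.2, p* = 47.1.
At q = 17: demand price = 123.5 − 2·17 = 89.5; supply price = 28 + 0.5·17 = 36.5.
Δq = 38.2 − 17 = 21.2; wedge = 89.5 − 36.5 = 53.
Welfare loss = ½ × 21.2 × 53 = $561.80 thousand.

$561.80 thousand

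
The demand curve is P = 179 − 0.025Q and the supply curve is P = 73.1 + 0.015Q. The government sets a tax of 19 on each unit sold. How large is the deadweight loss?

Competitive equilibrium: 179 − 0.025Q = 73.1 + 0.015Q → Q* = 2647.5, P* = 112.8125.
With the tax, the buyer price exceeds the seller price by 19: (179 − 0.025Q) − (73.1 + 0.015Q) = 19 → Q' = 2172.5.
ΔQ = 2647.5 − 2172.5 = 475; the wedge equals the tax, 19.
Deadweight loss = ½ × 475 × 19 = 4512.50.

4512.50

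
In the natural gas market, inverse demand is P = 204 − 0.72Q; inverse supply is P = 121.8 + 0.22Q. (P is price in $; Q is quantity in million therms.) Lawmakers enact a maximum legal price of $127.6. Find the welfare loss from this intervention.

$1753.64 million

Competitive equilibrium: 204 − 0.72Q = 121.8 + 0.22Q → Q* = 87.4468, P* = 141.0383.
At the ceiling P = 127.6, quantity supplied = (127.6 − 121.8)/0.22 = 26.3636.
Willingness to pay at Q' = 26.3636: 204 − 0.72·26.3636 = 185.0182.
ΔQ = 87.4468 − 26.3636 = 61.0832; wedge = 185.0182 − 127.6 = 57.4182.
The triangle = ½ × 61.0832 × 57.4182 = $1753.64 million.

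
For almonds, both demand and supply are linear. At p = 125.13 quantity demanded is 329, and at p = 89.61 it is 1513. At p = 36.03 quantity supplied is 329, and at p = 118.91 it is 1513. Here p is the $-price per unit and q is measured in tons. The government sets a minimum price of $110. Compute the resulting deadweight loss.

Demand slope = (89.61 − 125.13)/(1513 − 329) = −0.03, so p = 135 − 0.03q.
Supply slope = (118.91 − 36.03)/(1513 − 329) = 0.07, so p = 13 + 0.07q.
Competitive equilibrium: 135 − 0.03q = 13 + 0.07q → q* = 1220, p* = 98.4.
At the floor p = 110, quantity demanded = (135 − 110)/0.03 = 833.3333.
Sellers' marginal cost at q' = 833.3333: 13 + 0.07·833.3333 = 71.3333.
Δq = 1220 − 833.3333 = 386.6667; wedge = 110 − 71.3333 = 38.6667.
The triangle = ½ × 386.6667 × 38.6667 = $7475.56.

$7475.56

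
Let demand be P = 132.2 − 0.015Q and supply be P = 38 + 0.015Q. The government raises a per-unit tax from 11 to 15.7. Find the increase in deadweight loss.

Competitive equilibrium: 132.2 − 0.015Q = 38 + 0.015Q → Q* = 3140, P* = 85.1.
For a per-unit tax t: ΔQ = t/0.03, so DWL = ½·t·(t/0.03) = t²/0.06.
At t = 11: DWL = 2016.667. At t = 15.7: DWL = 4108.167.
Increase = 4108.167 − 2016.667 = 2091.50.

2091.50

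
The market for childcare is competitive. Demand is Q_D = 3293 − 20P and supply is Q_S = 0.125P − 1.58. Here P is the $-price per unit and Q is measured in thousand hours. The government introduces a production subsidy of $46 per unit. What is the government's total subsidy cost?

$1131.49 thousand

In inverse form: demand P = 164.65 − 0.05Q, supply P = 12.64 + 8Q.
Competitive equilibrium: 164.65 − 0.05Q = 12.64 + 8Q → Q* = 18.8832, P* = 163.7058.
The subsidy lowers effective supply by 46: P = 8Q − 33.36.
New quantity: 164.65 − 0.05Q = 8Q − 33.36 → Q' = 24.5975.
Total subsidy cost = 46 × 24.5975 = $1131.49 thousand.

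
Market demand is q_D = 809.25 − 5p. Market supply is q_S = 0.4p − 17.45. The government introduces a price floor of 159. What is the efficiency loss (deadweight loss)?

In inverse form: demand p = 161.85 − 0.2q, supply p = 43.625 + 2.5q.
Competitive equilibrium: 161.85 − 0.2q = 43.625 + 2.5q → q* = 43.787, p* = 153.0926.
At the floor p = 159, quantity demanded = (161.85 − 159)/0.2 = 14.25.
Sellers' marginal cost at q' = 14.25: 43.625 + 2.5·14.25 = 79.25.
Δq = 43.787 − 14.25 = 29.537; wedge = 159 − 79.25 = 79.75.
DWL = ½ × 29.537 × 79.75 = 1177.79.

1177.79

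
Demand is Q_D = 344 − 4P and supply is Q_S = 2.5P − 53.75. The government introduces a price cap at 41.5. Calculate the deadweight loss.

787.69

In inverse form: demand P = 86 − 0.25Q, supply P = 21.5 + 0.4Q.
Competitive equilibrium: 86 − 0.25Q = 21.5 + 0.4Q → Q* = 99.2308, P* = 61.1923.
At the ceiling P = 41.5, quantity supplied = (41.5 − 21.5)/0.4 = 50.
Willingness to pay at Q' = 50: 86 − 0.25·50 = 73.5.
ΔQ = 99.2308 − 50 = 49.2308; wedge = 73.5 − 41.5 = 32.
DWL = ½ × 49.2308 × 32 = 787.69.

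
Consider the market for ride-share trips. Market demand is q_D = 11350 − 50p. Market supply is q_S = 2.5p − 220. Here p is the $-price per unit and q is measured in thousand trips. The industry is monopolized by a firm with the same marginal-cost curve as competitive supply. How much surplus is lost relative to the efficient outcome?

In inverse form: demand p = 227 − 0.02q, supply p = 88 + 0.4q.
Competitive equilibrium: 227 − 0.02q = 88 + 0.4q → q* = 330.9524, p* = 220.381.
Marginal revenue: MR = 227 − 0.04q. Set MR = MC: 227 − 0.04q = 88 + 0.4q → q_m = 315.9091.
Price p_m = 227 − 0.02·315.9091 = 220.6818; MC(q_m) = 88 + 0.4·315.9091 = 214.3636.
Competitive q* = 330.9524, so Δq = 15.0433; wedge = 220.6818 − 214.3636 = 6.3182.
Deadweight loss = ½ × 15.0433 × 6.3182 = $47.52 thousand.

$47.52 thousand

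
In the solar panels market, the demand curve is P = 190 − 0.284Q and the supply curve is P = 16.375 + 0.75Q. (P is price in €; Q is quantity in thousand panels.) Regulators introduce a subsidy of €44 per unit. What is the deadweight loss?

€936.17 thousand

Competitive equilibrium: 190 − 0.284Q = 16.375 + 0.75Q → Q* = 167.9159, P* = 142.3119.
The subsidy lowers effective supply by 44: P = 0.75Q − 27.625.
New quantity: 190 − 0.284Q = 0.75Q − 27.625 → Q' = 210.4691.
Overproduction ΔQ = 210.4691 − 167.9159 = 42.5532; wedge = subsidy = 44.
The triangle = ½ × 42.5532 × 44 = €936.17 thousand.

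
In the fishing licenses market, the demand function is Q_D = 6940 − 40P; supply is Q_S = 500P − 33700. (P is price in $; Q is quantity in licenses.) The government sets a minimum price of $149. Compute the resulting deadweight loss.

In inverse form: demand P = 173.5 − 0.025Q, supply P = 67.4 + 0.002Q.
Competitive equilibrium: 173.5 − 0.025Q = 67.4 + 0.002Q → Q* = 3929.6296, P* = 75.2593.
At the floor P = 149, quantity demanded = (173.5 − 149)/0.025 = 980.
Sellers' marginal cost at Q' = 980: 67.4 + 0.002·980 = 69.36.
ΔQ = 3929.6296 − 980 = 2949.6296; wedge = 149 − 69.36 = 79.64.
Welfare loss = ½ × 2949.6296 × 79.64 = $117454.25.

$117454.25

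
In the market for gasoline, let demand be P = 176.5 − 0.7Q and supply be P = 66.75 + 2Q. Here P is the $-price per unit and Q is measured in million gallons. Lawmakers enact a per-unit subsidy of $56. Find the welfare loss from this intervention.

$580.74 million

Competitive equilibrium: 176.5 − 0.7Q = 66.75 + 2Q → Q* = 40.6481, P* = 148.0463.
The subsidy lowers effective supply by 56: P = 10.75 + 2Q.
New quantity: 176.5 − 0.7Q = 10.75 + 2Q → Q' = 61.3889.
Overproduction ΔQ = 61.3889 − 40.6481 = 20.7408; wedge = subsidy = 56.
DWL = ½ × 20.7408 × 56 = $580.74 million.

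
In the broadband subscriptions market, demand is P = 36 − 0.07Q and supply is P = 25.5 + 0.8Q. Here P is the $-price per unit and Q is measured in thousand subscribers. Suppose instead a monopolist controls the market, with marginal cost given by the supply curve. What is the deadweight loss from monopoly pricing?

$0.35 thousand

Competitive equilibrium: 36 − 0.07Q = 25.5 + 0.8Q → Q* = 12.069, P* = 35.1552.
Marginal revenue: MR = 36 − 0.14Q. Set MR = MC: 36 − 0.14Q = 25.5 + 0.8Q → Q_m = 11.1702.
Price P_m = 36 − 0.07·11.1702 = 35.2181; MC(Q_m) = 25.5 + 0.8·11.1702 = 34.4362.
Competitive Q* = 12.069, so ΔQ = 0.8988; wedge = 35.2181 − 34.4362 = 0.7819.
DWL = ½ × 0.8988 × 0.7819 = $0.35 thousand.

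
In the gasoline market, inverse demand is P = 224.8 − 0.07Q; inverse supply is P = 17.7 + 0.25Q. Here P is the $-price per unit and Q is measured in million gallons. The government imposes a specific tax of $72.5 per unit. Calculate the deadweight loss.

Competitive equilibrium: 224.8 − 0.07Q = 17.7 + 0.25Q → Q* = 647.1875, P* = 179.4969.
With the tax, the buyer price exceeds the seller price by 72.5: (224.8 − 0.07Q) − (17.7 + 0.25Q) = 72.5 → Q' = 420.625.
ΔQ = 647.1875 − 420.625 = 226.5625; the wedge equals the tax, 72.5.
Deadweight loss = ½ × 226.5625 × 72.5 = $8212.89 million.

$8212.89 million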